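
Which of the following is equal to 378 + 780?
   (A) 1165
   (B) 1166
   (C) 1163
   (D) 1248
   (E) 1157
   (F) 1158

378 + 780 = 1158
F) 1158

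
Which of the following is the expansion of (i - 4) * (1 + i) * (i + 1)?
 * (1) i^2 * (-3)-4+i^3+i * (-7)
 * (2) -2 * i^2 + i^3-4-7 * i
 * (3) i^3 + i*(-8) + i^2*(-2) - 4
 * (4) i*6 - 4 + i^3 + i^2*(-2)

Expanding (i - 4) * (1 + i) * (i + 1):
= -2 * i^2 + i^3-4-7 * i
2) -2 * i^2 + i^3-4-7 * i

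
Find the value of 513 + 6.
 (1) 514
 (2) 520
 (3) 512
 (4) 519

513 + 6 = 519
4) 519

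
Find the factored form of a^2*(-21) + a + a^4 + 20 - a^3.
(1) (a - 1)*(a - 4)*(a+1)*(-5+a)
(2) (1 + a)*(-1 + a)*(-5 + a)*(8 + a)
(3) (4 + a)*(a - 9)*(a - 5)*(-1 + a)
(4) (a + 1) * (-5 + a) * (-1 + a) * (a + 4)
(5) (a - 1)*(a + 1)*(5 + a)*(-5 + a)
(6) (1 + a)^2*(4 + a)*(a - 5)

We need to factor a^2*(-21) + a + a^4 + 20 - a^3.
The factored form is (a + 1) * (-5 + a) * (-1 + a) * (a + 4).
4) (a + 1) * (-5 + a) * (-1 + a) * (a + 4)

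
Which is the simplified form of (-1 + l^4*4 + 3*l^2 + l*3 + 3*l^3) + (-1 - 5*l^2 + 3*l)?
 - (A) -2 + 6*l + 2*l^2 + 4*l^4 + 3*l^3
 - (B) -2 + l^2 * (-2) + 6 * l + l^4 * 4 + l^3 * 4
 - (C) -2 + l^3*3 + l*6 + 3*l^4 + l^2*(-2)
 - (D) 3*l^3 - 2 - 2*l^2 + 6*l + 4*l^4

Adding the polynomials and combining like terms:
(-1 + l^4*4 + 3*l^2 + l*3 + 3*l^3) + (-1 - 5*l^2 + 3*l)
= 3*l^3 - 2 - 2*l^2 + 6*l + 4*l^4
D) 3*l^3 - 2 - 2*l^2 + 6*l + 4*l^4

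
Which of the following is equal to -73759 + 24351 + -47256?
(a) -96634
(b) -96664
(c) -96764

First: -73759 + 24351 = -49408
Then: -49408 + -47256 = -96664
b) -96664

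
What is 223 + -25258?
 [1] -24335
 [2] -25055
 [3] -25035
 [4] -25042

223 + -25258 = -25035
3) -25035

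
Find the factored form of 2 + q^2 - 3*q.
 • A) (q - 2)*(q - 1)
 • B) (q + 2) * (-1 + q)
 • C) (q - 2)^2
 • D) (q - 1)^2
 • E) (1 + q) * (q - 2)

We need to factor 2 + q^2 - 3*q.
The factored form is (q - 2)*(q - 1).
A) (q - 2)*(q - 1)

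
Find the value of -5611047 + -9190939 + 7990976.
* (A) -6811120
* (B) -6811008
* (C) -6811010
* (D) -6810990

First: -5611047 + -9190939 = -14801986
Then: -14801986 + 7990976 = -6811010
C) -6811010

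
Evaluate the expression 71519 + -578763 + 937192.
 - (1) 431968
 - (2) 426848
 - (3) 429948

First: 71519 + -578763 = -507244
Then: -507244 + 937192 = 429948
3) 429948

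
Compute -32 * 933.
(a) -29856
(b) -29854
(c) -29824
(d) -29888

-32 * 933 = -29856
a) -29856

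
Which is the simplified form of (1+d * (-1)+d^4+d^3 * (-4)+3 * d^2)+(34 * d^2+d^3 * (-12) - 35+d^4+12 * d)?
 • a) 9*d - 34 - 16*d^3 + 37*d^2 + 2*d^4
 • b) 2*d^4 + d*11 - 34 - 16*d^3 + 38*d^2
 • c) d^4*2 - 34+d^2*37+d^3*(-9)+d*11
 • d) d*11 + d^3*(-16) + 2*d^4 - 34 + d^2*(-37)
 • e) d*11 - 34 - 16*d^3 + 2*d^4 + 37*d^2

Adding the polynomials and combining like terms:
(1 + d*(-1) + d^4 + d^3*(-4) + 3*d^2) + (34*d^2 + d^3*(-12) - 35 + d^4 + 12*d)
= d*11 - 34 - 16*d^3 + 2*d^4 + 37*d^2
e) d*11 - 34 - 16*d^3 + 2*d^4 + 37*d^2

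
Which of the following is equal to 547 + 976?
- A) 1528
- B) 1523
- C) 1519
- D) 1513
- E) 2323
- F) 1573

547 + 976 = 1523
B) 1523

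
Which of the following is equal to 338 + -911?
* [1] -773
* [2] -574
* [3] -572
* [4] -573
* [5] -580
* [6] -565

338 + -911 = -573
4) -573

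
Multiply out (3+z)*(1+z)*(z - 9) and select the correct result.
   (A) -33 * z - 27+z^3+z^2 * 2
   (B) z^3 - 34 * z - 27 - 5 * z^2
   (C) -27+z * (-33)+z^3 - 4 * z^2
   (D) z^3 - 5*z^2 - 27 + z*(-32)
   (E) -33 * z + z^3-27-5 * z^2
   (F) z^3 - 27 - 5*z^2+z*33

Expanding (3+z)*(1+z)*(z - 9):
= -33 * z + z^3-27-5 * z^2
E) -33 * z + z^3-27-5 * z^2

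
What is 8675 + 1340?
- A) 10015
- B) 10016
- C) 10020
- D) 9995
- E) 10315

8675 + 1340 = 10015
A) 10015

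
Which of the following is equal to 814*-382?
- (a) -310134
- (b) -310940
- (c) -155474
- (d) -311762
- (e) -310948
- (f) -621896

814 * -382 = -310948
e) -310948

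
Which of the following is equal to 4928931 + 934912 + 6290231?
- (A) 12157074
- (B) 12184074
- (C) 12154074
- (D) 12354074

First: 4928931 + 934912 = 5863843
Then: 5863843 + 6290231 = 12154074
C) 12154074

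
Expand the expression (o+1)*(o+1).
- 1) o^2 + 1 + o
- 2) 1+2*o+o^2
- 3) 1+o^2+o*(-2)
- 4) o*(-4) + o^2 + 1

Expanding (o+1)*(o+1):
= 1+2*o+o^2
2) 1+2*o+o^2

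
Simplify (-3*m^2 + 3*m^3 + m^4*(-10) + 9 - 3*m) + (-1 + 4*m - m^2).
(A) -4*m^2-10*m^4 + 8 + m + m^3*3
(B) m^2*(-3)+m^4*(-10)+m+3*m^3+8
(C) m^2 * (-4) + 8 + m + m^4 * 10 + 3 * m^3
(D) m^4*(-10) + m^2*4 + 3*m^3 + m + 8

Adding the polynomials and combining like terms:
(-3*m^2 + 3*m^3 + m^4*(-10) + 9 - 3*m) + (-1 + 4*m - m^2)
= -4*m^2-10*m^4 + 8 + m + m^3*3
A) -4*m^2-10*m^4 + 8 + m + m^3*3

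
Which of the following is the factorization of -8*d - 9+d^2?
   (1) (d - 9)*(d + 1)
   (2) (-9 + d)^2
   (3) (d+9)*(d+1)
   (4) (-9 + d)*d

We need to factor -8*d - 9+d^2.
The factored form is (d - 9)*(d + 1).
1) (d - 9)*(d + 1)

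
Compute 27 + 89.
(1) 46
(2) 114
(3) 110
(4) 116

27 + 89 = 116
4) 116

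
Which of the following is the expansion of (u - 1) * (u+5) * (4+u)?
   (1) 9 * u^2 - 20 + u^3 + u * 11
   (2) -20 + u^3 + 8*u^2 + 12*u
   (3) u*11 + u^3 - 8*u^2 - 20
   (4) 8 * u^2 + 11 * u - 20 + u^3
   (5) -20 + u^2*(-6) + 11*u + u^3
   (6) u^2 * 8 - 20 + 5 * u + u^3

Expanding (u - 1) * (u+5) * (4+u):
= 8 * u^2 + 11 * u - 20 + u^3
4) 8 * u^2 + 11 * u - 20 + u^3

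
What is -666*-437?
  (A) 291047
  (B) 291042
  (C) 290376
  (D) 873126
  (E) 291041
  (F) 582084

-666 * -437 = 291042
B) 291042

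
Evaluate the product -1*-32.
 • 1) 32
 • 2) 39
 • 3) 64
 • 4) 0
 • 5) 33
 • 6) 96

-1 * -32 = 32
1) 32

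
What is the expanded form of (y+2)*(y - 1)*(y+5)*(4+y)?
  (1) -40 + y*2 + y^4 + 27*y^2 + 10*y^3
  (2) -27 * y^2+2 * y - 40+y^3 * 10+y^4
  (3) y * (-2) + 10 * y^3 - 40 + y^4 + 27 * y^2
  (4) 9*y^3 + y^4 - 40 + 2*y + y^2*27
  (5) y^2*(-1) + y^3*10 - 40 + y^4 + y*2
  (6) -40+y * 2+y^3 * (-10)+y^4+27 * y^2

Expanding (y+2)*(y - 1)*(y+5)*(4+y):
= -40 + y*2 + y^4 + 27*y^2 + 10*y^3
1) -40 + y*2 + y^4 + 27*y^2 + 10*y^3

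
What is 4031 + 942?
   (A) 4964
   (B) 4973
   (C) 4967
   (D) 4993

4031 + 942 = 4973
B) 4973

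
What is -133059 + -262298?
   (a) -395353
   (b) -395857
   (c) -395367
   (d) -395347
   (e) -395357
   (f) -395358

-133059 + -262298 = -395357
e) -395357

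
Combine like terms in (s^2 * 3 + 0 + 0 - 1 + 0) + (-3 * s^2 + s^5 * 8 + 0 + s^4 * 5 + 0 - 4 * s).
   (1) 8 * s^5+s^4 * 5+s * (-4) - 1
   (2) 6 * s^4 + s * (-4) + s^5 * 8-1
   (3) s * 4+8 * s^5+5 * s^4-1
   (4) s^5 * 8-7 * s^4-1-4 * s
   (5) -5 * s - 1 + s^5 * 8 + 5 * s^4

Adding the polynomials and combining like terms:
(s^2*3 + 0 + 0 - 1 + 0) + (-3*s^2 + s^5*8 + 0 + s^4*5 + 0 - 4*s)
= 8 * s^5+s^4 * 5+s * (-4) - 1
1) 8 * s^5+s^4 * 5+s * (-4) - 1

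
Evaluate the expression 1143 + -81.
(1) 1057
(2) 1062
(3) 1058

1143 + -81 = 1062
2) 1062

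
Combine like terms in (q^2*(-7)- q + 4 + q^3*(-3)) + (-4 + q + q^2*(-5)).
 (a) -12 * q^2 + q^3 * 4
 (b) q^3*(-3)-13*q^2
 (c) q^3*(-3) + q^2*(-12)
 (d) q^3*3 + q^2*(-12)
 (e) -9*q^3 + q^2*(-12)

Adding the polynomials and combining like terms:
(q^2*(-7) - q + 4 + q^3*(-3)) + (-4 + q + q^2*(-5))
= q^3*(-3) + q^2*(-12)
c) q^3*(-3) + q^2*(-12)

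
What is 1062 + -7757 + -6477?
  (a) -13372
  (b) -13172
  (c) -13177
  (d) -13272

First: 1062 + -7757 = -6695
Then: -6695 + -6477 = -13172
b) -13172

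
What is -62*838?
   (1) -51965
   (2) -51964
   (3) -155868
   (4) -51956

-62 * 838 = -51956
4) -51956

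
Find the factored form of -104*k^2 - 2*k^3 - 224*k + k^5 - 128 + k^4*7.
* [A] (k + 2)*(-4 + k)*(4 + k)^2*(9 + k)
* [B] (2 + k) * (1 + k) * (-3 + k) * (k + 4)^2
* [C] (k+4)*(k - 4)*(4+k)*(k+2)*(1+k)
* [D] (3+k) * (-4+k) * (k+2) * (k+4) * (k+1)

We need to factor -104*k^2 - 2*k^3 - 224*k + k^5 - 128 + k^4*7.
The factored form is (k+4)*(k - 4)*(4+k)*(k+2)*(1+k).
C) (k+4)*(k - 4)*(4+k)*(k+2)*(1+k)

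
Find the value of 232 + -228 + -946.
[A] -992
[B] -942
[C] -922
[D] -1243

First: 232 + -228 = 4
Then: 4 + -946 = -942
B) -942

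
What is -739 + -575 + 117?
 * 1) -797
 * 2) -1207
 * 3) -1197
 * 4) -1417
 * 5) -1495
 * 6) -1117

First: -739 + -575 = -1314
Then: -1314 + 117 = -1197
3) -1197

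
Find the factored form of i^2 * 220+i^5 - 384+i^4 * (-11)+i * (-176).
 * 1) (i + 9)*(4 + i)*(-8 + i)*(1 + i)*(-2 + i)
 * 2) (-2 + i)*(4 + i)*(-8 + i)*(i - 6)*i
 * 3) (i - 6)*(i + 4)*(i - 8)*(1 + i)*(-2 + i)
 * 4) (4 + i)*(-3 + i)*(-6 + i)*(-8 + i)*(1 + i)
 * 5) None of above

We need to factor i^2 * 220+i^5 - 384+i^4 * (-11)+i * (-176).
The factored form is (i - 6)*(i + 4)*(i - 8)*(1 + i)*(-2 + i).
3) (i - 6)*(i + 4)*(i - 8)*(1 + i)*(-2 + i)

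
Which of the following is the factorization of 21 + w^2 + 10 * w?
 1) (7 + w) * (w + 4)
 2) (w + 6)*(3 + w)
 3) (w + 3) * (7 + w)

We need to factor 21 + w^2 + 10 * w.
The factored form is (w + 3) * (7 + w).
3) (w + 3) * (7 + w)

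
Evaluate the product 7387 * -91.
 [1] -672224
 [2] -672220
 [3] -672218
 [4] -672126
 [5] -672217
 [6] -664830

7387 * -91 = -672217
5) -672217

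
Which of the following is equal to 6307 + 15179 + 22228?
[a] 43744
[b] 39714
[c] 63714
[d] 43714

First: 6307 + 15179 = 21486
Then: 21486 + 22228 = 43714
d) 43714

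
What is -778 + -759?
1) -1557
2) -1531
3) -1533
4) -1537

-778 + -759 = -1537
4) -1537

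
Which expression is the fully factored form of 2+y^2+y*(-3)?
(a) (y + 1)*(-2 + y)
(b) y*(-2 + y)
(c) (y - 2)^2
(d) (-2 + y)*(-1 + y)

We need to factor 2+y^2+y*(-3).
The factored form is (-2 + y)*(-1 + y).
d) (-2 + y)*(-1 + y)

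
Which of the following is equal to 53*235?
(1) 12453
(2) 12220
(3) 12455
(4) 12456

53 * 235 = 12455
3) 12455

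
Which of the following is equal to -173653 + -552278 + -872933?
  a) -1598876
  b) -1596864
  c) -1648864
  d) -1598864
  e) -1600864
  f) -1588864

First: -173653 + -552278 = -725931
Then: -725931 + -872933 = -1598864
d) -1598864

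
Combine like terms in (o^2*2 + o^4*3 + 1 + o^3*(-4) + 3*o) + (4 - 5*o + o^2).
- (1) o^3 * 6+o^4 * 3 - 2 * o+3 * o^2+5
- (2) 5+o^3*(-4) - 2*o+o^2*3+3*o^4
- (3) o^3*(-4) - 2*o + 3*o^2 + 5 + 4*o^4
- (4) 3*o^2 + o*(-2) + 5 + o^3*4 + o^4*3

Adding the polynomials and combining like terms:
(o^2*2 + o^4*3 + 1 + o^3*(-4) + 3*o) + (4 - 5*o + o^2)
= 5+o^3*(-4) - 2*o+o^2*3+3*o^4
2) 5+o^3*(-4) - 2*o+o^2*3+3*o^4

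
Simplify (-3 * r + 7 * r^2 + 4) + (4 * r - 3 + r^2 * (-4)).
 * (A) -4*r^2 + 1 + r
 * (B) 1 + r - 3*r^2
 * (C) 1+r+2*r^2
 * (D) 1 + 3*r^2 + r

Adding the polynomials and combining like terms:
(-3*r + 7*r^2 + 4) + (4*r - 3 + r^2*(-4))
= 1 + 3*r^2 + r
D) 1 + 3*r^2 + r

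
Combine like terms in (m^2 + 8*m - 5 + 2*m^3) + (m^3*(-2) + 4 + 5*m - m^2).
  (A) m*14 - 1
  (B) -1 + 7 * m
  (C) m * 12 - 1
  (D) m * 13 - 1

Adding the polynomials and combining like terms:
(m^2 + 8*m - 5 + 2*m^3) + (m^3*(-2) + 4 + 5*m - m^2)
= m * 13 - 1
D) m * 13 - 1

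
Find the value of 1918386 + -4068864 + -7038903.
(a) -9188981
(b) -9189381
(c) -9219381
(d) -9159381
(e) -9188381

First: 1918386 + -4068864 = -2150478
Then: -2150478 + -7038903 = -9189381
b) -9189381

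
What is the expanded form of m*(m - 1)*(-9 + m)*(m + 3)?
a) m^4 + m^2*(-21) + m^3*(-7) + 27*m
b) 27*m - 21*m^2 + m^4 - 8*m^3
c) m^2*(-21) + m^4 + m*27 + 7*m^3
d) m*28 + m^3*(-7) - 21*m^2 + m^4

Expanding m*(m - 1)*(-9 + m)*(m + 3):
= m^4 + m^2*(-21) + m^3*(-7) + 27*m
a) m^4 + m^2*(-21) + m^3*(-7) + 27*m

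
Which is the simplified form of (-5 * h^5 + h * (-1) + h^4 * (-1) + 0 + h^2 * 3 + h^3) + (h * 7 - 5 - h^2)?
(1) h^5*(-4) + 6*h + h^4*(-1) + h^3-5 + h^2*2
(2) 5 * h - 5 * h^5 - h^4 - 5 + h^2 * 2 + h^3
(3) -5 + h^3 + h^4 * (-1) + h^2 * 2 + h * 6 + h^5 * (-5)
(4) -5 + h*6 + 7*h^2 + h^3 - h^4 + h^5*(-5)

Adding the polynomials and combining like terms:
(-5*h^5 + h*(-1) + h^4*(-1) + 0 + h^2*3 + h^3) + (h*7 - 5 - h^2)
= -5 + h^3 + h^4 * (-1) + h^2 * 2 + h * 6 + h^5 * (-5)
3) -5 + h^3 + h^4 * (-1) + h^2 * 2 + h * 6 + h^5 * (-5)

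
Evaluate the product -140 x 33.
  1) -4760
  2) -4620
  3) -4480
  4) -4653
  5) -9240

-140 * 33 = -4620
2) -4620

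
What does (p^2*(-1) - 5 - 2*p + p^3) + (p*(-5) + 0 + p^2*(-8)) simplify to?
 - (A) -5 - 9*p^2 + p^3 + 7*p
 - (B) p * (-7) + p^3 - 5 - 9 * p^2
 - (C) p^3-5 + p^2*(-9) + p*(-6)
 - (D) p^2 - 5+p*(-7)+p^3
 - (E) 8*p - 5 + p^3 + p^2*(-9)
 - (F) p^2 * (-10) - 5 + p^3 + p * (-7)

Adding the polynomials and combining like terms:
(p^2*(-1) - 5 - 2*p + p^3) + (p*(-5) + 0 + p^2*(-8))
= p * (-7) + p^3 - 5 - 9 * p^2
B) p * (-7) + p^3 - 5 - 9 * p^2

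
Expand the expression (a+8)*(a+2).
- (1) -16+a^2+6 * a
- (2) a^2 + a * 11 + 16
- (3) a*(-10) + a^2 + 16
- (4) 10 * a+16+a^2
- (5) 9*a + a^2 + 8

Expanding (a+8)*(a+2):
= 10 * a+16+a^2
4) 10 * a+16+a^2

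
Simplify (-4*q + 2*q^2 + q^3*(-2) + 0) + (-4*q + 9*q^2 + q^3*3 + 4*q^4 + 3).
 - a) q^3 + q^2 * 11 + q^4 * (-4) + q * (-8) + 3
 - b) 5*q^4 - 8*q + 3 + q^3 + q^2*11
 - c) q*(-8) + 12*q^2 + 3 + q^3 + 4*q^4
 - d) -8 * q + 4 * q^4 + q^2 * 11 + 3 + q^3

Adding the polynomials and combining like terms:
(-4*q + 2*q^2 + q^3*(-2) + 0) + (-4*q + 9*q^2 + q^3*3 + 4*q^4 + 3)
= -8 * q + 4 * q^4 + q^2 * 11 + 3 + q^3
d) -8 * q + 4 * q^4 + q^2 * 11 + 3 + q^3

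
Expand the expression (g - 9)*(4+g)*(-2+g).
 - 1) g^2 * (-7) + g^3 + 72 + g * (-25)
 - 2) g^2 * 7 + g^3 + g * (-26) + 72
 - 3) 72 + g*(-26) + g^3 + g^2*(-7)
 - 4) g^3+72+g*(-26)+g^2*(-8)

Expanding (g - 9)*(4+g)*(-2+g):
= 72 + g*(-26) + g^3 + g^2*(-7)
3) 72 + g*(-26) + g^3 + g^2*(-7)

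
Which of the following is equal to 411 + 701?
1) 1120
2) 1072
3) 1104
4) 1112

411 + 701 = 1112
4) 1112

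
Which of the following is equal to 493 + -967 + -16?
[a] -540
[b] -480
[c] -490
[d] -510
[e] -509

First: 493 + -967 = -474
Then: -474 + -16 = -490
c) -490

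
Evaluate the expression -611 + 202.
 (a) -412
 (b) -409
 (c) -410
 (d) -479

-611 + 202 = -409
b) -409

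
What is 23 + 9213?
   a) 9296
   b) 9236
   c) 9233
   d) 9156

23 + 9213 = 9236
b) 9236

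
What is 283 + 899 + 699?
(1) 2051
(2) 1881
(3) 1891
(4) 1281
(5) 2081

First: 283 + 899 = 1182
Then: 1182 + 699 = 1881
2) 1881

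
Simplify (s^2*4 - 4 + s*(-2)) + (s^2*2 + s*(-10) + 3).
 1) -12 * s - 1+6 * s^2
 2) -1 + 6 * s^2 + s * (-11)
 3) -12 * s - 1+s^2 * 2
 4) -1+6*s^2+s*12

Adding the polynomials and combining like terms:
(s^2*4 - 4 + s*(-2)) + (s^2*2 + s*(-10) + 3)
= -12 * s - 1+6 * s^2
1) -12 * s - 1+6 * s^2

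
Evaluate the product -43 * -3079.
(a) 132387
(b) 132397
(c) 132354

-43 * -3079 = 132397
b) 132397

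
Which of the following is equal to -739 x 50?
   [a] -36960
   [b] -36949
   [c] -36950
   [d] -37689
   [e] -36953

-739 * 50 = -36950
c) -36950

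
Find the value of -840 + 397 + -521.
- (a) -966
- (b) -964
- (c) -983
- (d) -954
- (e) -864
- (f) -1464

First: -840 + 397 = -443
Then: -443 + -521 = -964
b) -964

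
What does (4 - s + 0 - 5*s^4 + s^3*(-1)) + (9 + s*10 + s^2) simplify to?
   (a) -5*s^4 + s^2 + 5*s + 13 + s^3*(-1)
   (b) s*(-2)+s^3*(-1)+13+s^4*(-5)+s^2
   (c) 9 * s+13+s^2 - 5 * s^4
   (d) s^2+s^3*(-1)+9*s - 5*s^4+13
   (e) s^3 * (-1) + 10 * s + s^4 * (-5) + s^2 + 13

Adding the polynomials and combining like terms:
(4 - s + 0 - 5*s^4 + s^3*(-1)) + (9 + s*10 + s^2)
= s^2+s^3*(-1)+9*s - 5*s^4+13
d) s^2+s^3*(-1)+9*s - 5*s^4+13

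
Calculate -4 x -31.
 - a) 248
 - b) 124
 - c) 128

-4 * -31 = 124
b) 124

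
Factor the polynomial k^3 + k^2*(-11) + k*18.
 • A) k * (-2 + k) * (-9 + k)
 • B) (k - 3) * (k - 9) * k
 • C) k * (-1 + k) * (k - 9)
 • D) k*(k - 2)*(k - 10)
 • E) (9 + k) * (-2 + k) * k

We need to factor k^3 + k^2*(-11) + k*18.
The factored form is k * (-2 + k) * (-9 + k).
A) k * (-2 + k) * (-9 + k)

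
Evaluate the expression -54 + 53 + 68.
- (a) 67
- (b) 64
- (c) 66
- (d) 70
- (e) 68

First: -54 + 53 = -1
Then: -1 + 68 = 67
a) 67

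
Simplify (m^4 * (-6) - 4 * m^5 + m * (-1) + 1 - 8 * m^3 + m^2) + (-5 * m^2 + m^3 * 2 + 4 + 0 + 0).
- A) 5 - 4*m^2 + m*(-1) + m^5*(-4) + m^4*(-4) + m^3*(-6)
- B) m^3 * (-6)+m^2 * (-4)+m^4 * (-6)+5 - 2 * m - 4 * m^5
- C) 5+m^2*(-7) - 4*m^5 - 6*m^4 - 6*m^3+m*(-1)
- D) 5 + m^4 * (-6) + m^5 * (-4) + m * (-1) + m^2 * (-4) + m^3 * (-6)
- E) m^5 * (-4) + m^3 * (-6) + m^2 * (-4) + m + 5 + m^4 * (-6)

Adding the polynomials and combining like terms:
(m^4*(-6) - 4*m^5 + m*(-1) + 1 - 8*m^3 + m^2) + (-5*m^2 + m^3*2 + 4 + 0 + 0)
= 5 + m^4 * (-6) + m^5 * (-4) + m * (-1) + m^2 * (-4) + m^3 * (-6)
D) 5 + m^4 * (-6) + m^5 * (-4) + m * (-1) + m^2 * (-4) + m^3 * (-6)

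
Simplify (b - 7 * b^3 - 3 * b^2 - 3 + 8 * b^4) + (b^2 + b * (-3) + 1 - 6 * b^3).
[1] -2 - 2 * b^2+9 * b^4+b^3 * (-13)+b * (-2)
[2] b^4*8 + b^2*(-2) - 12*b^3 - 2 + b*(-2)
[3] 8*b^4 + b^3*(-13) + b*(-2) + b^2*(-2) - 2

Adding the polynomials and combining like terms:
(b - 7*b^3 - 3*b^2 - 3 + 8*b^4) + (b^2 + b*(-3) + 1 - 6*b^3)
= 8*b^4 + b^3*(-13) + b*(-2) + b^2*(-2) - 2
3) 8*b^4 + b^3*(-13) + b*(-2) + b^2*(-2) - 2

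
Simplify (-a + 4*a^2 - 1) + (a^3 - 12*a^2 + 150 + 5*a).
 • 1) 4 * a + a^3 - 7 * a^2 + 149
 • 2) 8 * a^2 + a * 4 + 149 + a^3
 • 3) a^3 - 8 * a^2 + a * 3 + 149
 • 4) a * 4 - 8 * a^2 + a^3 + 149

Adding the polynomials and combining like terms:
(-a + 4*a^2 - 1) + (a^3 - 12*a^2 + 150 + 5*a)
= a * 4 - 8 * a^2 + a^3 + 149
4) a * 4 - 8 * a^2 + a^3 + 149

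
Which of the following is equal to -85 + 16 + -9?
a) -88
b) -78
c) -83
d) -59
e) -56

First: -85 + 16 = -69
Then: -69 + -9 = -78
b) -78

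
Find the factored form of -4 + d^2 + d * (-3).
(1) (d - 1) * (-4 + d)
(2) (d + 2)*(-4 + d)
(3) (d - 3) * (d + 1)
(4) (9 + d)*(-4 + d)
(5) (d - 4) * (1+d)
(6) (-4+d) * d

We need to factor -4 + d^2 + d * (-3).
The factored form is (d - 4) * (1+d).
5) (d - 4) * (1+d)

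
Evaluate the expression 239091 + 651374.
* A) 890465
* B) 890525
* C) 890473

239091 + 651374 = 890465
A) 890465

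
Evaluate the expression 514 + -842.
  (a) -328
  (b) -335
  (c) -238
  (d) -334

514 + -842 = -328
a) -328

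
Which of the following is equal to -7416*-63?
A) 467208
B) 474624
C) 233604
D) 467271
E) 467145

-7416 * -63 = 467208
A) 467208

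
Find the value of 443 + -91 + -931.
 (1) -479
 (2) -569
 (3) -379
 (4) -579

First: 443 + -91 = 352
Then: 352 + -931 = -579
4) -579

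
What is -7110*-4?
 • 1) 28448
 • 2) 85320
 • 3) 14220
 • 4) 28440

-7110 * -4 = 28440
4) 28440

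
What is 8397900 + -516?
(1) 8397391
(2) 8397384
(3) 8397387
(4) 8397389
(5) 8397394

8397900 + -516 = 8397384
2) 8397384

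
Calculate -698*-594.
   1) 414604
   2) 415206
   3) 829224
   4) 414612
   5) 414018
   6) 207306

-698 * -594 = 414612
4) 414612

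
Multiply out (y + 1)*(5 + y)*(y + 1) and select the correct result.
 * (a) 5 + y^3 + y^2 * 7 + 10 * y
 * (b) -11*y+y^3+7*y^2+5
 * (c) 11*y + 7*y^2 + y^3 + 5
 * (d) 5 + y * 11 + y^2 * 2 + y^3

Expanding (y + 1)*(5 + y)*(y + 1):
= 11*y + 7*y^2 + y^3 + 5
c) 11*y + 7*y^2 + y^3 + 5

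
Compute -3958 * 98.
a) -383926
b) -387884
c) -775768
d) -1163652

-3958 * 98 = -387884
b) -387884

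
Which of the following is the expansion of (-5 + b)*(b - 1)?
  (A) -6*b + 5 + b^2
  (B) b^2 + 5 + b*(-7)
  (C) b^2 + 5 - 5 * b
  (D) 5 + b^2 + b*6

Expanding (-5 + b)*(b - 1):
= -6*b + 5 + b^2
A) -6*b + 5 + b^2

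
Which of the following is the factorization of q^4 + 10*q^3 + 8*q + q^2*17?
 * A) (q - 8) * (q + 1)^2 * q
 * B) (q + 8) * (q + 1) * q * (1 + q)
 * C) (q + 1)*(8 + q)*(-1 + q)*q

We need to factor q^4 + 10*q^3 + 8*q + q^2*17.
The factored form is (q + 8) * (q + 1) * q * (1 + q).
B) (q + 8) * (q + 1) * q * (1 + q)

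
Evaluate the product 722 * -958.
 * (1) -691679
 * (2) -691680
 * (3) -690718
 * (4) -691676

722 * -958 = -691676
4) -691676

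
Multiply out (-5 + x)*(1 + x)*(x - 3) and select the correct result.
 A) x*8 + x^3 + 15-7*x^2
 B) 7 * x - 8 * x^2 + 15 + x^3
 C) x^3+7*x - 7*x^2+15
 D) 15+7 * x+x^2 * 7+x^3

Expanding (-5 + x)*(1 + x)*(x - 3):
= x^3+7*x - 7*x^2+15
C) x^3+7*x - 7*x^2+15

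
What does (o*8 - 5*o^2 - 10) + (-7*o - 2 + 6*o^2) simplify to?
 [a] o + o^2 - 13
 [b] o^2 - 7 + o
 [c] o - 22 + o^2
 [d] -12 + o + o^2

Adding the polynomials and combining like terms:
(o*8 - 5*o^2 - 10) + (-7*o - 2 + 6*o^2)
= -12 + o + o^2
d) -12 + o + o^2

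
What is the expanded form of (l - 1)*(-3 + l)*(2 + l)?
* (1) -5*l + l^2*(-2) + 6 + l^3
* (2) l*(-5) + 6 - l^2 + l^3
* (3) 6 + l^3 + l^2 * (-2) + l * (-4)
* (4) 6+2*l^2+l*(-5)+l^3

Expanding (l - 1)*(-3 + l)*(2 + l):
= -5*l + l^2*(-2) + 6 + l^3
1) -5*l + l^2*(-2) + 6 + l^3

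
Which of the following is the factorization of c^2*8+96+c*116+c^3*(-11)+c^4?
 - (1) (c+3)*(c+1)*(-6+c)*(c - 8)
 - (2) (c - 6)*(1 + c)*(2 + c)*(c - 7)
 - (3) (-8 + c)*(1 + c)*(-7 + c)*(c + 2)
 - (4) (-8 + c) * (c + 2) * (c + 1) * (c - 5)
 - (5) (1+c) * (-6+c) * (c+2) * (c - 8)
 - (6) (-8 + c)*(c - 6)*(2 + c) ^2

We need to factor c^2*8+96+c*116+c^3*(-11)+c^4.
The factored form is (1+c) * (-6+c) * (c+2) * (c - 8).
5) (1+c) * (-6+c) * (c+2) * (c - 8)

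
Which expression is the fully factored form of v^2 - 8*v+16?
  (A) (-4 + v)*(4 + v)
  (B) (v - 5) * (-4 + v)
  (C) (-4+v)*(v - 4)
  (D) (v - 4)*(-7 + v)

We need to factor v^2 - 8*v+16.
The factored form is (-4+v)*(v - 4).
C) (-4+v)*(v - 4)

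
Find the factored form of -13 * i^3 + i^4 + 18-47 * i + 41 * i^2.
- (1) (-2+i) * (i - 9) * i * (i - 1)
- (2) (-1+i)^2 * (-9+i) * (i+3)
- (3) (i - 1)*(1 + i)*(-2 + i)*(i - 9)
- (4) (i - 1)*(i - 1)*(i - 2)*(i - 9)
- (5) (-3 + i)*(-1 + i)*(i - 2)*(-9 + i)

We need to factor -13 * i^3 + i^4 + 18-47 * i + 41 * i^2.
The factored form is (i - 1)*(i - 1)*(i - 2)*(i - 9).
4) (i - 1)*(i - 1)*(i - 2)*(i - 9)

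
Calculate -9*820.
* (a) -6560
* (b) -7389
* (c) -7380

-9 * 820 = -7380
c) -7380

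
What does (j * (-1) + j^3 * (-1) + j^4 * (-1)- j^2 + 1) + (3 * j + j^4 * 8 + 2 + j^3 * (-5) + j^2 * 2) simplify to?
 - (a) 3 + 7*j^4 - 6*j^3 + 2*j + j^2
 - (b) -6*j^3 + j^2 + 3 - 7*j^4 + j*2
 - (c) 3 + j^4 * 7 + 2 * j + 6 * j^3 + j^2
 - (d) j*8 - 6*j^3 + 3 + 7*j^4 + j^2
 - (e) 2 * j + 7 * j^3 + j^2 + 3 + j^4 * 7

Adding the polynomials and combining like terms:
(j*(-1) + j^3*(-1) + j^4*(-1) - j^2 + 1) + (3*j + j^4*8 + 2 + j^3*(-5) + j^2*2)
= 3 + 7*j^4 - 6*j^3 + 2*j + j^2
a) 3 + 7*j^4 - 6*j^3 + 2*j + j^2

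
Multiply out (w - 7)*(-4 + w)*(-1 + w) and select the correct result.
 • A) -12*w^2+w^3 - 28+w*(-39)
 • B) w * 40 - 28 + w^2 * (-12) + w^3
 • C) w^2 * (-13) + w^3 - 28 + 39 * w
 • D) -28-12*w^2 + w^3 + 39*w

Expanding (w - 7)*(-4 + w)*(-1 + w):
= -28-12*w^2 + w^3 + 39*w
D) -28-12*w^2 + w^3 + 39*w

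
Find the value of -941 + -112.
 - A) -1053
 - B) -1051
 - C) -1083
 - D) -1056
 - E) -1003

-941 + -112 = -1053
A) -1053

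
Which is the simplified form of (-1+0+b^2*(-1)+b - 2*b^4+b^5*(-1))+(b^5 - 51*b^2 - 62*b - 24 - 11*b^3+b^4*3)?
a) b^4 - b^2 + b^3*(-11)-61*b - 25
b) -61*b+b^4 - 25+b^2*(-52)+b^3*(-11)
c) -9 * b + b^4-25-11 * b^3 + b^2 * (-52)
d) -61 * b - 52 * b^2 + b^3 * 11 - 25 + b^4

Adding the polynomials and combining like terms:
(-1 + 0 + b^2*(-1) + b - 2*b^4 + b^5*(-1)) + (b^5 - 51*b^2 - 62*b - 24 - 11*b^3 + b^4*3)
= -61*b+b^4 - 25+b^2*(-52)+b^3*(-11)
b) -61*b+b^4 - 25+b^2*(-52)+b^3*(-11)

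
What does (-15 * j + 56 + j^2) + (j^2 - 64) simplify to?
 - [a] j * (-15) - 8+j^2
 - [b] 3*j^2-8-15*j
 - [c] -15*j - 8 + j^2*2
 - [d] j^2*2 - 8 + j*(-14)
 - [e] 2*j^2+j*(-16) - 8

Adding the polynomials and combining like terms:
(-15*j + 56 + j^2) + (j^2 - 64)
= -15*j - 8 + j^2*2
c) -15*j - 8 + j^2*2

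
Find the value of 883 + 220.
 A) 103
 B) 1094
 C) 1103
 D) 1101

883 + 220 = 1103
C) 1103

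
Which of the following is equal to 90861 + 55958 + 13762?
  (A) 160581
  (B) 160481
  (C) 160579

First: 90861 + 55958 = 146819
Then: 146819 + 13762 = 160581
A) 160581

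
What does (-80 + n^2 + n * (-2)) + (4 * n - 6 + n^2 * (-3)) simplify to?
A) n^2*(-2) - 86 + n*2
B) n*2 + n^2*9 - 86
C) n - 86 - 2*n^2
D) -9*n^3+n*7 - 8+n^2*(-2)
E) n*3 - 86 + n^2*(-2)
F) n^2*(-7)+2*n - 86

Adding the polynomials and combining like terms:
(-80 + n^2 + n*(-2)) + (4*n - 6 + n^2*(-3))
= n^2*(-2) - 86 + n*2
A) n^2*(-2) - 86 + n*2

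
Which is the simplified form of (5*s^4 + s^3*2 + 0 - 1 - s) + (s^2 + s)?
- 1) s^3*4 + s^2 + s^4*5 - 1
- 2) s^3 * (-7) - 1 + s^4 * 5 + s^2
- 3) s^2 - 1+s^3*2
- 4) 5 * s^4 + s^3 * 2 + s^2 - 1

Adding the polynomials and combining like terms:
(5*s^4 + s^3*2 + 0 - 1 - s) + (s^2 + s)
= 5 * s^4 + s^3 * 2 + s^2 - 1
4) 5 * s^4 + s^3 * 2 + s^2 - 1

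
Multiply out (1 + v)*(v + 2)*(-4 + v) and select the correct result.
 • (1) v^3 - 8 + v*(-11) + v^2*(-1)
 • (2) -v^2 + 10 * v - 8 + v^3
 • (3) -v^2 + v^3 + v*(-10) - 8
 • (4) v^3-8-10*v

Expanding (1 + v)*(v + 2)*(-4 + v):
= -v^2 + v^3 + v*(-10) - 8
3) -v^2 + v^3 + v*(-10) - 8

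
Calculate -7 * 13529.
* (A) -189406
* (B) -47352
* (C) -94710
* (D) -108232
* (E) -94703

-7 * 13529 = -94703
E) -94703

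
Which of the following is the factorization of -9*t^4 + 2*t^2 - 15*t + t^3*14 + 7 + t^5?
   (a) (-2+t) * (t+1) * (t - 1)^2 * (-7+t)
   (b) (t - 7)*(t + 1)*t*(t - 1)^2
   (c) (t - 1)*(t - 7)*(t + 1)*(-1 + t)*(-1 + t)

We need to factor -9*t^4 + 2*t^2 - 15*t + t^3*14 + 7 + t^5.
The factored form is (t - 1)*(t - 7)*(t + 1)*(-1 + t)*(-1 + t).
c) (t - 1)*(t - 7)*(t + 1)*(-1 + t)*(-1 + t)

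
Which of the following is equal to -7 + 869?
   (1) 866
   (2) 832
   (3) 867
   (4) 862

-7 + 869 = 862
4) 862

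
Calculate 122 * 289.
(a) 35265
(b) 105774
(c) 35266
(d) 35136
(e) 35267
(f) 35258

122 * 289 = 35258
f) 35258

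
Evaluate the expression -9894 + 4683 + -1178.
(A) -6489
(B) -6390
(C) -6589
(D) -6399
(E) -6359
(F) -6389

First: -9894 + 4683 = -5211
Then: -5211 + -1178 = -6389
F) -6389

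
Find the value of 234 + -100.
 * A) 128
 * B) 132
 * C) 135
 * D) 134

234 + -100 = 134
D) 134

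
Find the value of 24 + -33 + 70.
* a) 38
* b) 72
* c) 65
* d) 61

First: 24 + -33 = -9
Then: -9 + 70 = 61
d) 61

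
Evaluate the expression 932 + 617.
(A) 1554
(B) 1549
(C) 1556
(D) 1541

932 + 617 = 1549
B) 1549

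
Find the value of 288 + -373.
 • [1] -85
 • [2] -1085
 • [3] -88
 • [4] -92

288 + -373 = -85
1) -85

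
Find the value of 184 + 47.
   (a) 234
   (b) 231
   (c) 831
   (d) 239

184 + 47 = 231
b) 231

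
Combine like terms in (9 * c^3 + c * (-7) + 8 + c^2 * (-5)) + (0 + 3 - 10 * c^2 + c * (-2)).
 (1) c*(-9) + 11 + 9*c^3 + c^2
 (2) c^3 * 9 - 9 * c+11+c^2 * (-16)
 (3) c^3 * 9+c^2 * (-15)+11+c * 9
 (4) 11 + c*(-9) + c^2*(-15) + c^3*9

Adding the polynomials and combining like terms:
(9*c^3 + c*(-7) + 8 + c^2*(-5)) + (0 + 3 - 10*c^2 + c*(-2))
= 11 + c*(-9) + c^2*(-15) + c^3*9
4) 11 + c*(-9) + c^2*(-15) + c^3*9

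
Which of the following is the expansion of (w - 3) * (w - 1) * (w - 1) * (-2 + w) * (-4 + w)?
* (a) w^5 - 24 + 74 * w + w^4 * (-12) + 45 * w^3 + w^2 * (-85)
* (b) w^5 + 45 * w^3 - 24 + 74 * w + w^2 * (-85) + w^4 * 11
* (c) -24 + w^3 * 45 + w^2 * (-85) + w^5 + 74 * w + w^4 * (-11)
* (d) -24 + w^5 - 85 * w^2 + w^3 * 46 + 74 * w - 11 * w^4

Expanding (w - 3) * (w - 1) * (w - 1) * (-2 + w) * (-4 + w):
= -24 + w^3 * 45 + w^2 * (-85) + w^5 + 74 * w + w^4 * (-11)
c) -24 + w^3 * 45 + w^2 * (-85) + w^5 + 74 * w + w^4 * (-11)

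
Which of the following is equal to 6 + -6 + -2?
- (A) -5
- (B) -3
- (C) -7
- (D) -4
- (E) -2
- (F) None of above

First: 6 + -6 = 0
Then: 0 + -2 = -2
E) -2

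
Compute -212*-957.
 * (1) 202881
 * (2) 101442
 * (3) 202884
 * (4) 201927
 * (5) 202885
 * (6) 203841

-212 * -957 = 202884
3) 202884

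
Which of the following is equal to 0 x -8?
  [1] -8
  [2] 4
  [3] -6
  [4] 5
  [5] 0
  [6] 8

0 * -8 = 0
5) 0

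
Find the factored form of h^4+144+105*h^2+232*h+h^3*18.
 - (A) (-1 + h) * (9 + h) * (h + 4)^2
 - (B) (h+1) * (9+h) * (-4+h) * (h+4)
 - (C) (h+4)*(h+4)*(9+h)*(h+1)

We need to factor h^4+144+105*h^2+232*h+h^3*18.
The factored form is (h+4)*(h+4)*(9+h)*(h+1).
C) (h+4)*(h+4)*(9+h)*(h+1)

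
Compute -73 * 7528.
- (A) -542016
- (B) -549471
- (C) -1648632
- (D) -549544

-73 * 7528 = -549544
D) -549544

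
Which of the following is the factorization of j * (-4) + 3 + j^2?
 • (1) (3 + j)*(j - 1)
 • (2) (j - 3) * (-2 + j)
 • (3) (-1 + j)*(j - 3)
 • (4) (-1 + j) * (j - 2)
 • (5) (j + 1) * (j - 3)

We need to factor j * (-4) + 3 + j^2.
The factored form is (-1 + j)*(j - 3).
3) (-1 + j)*(j - 3)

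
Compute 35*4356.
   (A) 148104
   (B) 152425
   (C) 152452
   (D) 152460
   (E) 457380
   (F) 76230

35 * 4356 = 152460
D) 152460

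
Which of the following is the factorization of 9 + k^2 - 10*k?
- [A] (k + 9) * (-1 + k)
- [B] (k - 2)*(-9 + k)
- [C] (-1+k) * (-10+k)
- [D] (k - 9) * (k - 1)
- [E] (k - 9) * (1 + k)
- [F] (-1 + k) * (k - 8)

We need to factor 9 + k^2 - 10*k.
The factored form is (k - 9) * (k - 1).
D) (k - 9) * (k - 1)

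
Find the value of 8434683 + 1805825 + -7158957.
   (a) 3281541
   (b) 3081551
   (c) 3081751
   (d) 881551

First: 8434683 + 1805825 = 10240508
Then: 10240508 + -7158957 = 3081551
b) 3081551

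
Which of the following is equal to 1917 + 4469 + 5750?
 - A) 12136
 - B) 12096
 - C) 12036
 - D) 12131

First: 1917 + 4469 = 6386
Then: 6386 + 5750 = 12136
A) 12136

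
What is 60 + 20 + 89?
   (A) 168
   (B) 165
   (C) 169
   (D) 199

First: 60 + 20 = 80
Then: 80 + 89 = 169
C) 169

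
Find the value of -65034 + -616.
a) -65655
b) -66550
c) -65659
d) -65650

-65034 + -616 = -65650
d) -65650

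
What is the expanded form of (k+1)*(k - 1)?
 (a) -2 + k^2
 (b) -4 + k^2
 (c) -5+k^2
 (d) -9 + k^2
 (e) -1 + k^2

Expanding (k+1)*(k - 1):
= -1 + k^2
e) -1 + k^2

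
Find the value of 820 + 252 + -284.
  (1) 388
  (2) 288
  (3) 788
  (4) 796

First: 820 + 252 = 1072
Then: 1072 + -284 = 788
3) 788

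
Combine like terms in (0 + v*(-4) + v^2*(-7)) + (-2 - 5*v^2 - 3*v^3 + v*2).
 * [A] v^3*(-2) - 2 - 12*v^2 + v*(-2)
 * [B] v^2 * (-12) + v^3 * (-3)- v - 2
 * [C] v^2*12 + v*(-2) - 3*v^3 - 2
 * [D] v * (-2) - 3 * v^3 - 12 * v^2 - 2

Adding the polynomials and combining like terms:
(0 + v*(-4) + v^2*(-7)) + (-2 - 5*v^2 - 3*v^3 + v*2)
= v * (-2) - 3 * v^3 - 12 * v^2 - 2
D) v * (-2) - 3 * v^3 - 12 * v^2 - 2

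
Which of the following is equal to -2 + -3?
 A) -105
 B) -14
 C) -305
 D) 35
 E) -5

-2 + -3 = -5
E) -5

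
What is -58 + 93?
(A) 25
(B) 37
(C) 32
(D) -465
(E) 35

-58 + 93 = 35
E) 35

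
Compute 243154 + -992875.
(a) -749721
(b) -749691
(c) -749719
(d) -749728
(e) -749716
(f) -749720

243154 + -992875 = -749721
a) -749721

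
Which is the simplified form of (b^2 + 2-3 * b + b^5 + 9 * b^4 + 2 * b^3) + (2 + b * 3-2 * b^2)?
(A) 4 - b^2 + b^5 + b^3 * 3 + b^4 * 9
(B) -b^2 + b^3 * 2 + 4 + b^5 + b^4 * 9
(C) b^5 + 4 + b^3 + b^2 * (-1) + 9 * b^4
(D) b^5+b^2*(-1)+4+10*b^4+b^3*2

Adding the polynomials and combining like terms:
(b^2 + 2 - 3*b + b^5 + 9*b^4 + 2*b^3) + (2 + b*3 - 2*b^2)
= -b^2 + b^3 * 2 + 4 + b^5 + b^4 * 9
B) -b^2 + b^3 * 2 + 4 + b^5 + b^4 * 9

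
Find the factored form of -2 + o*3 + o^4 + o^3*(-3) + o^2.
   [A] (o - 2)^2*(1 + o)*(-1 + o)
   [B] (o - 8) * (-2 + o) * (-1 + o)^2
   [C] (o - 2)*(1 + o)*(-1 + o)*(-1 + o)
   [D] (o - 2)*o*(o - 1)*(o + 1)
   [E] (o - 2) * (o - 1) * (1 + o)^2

We need to factor -2 + o*3 + o^4 + o^3*(-3) + o^2.
The factored form is (o - 2)*(1 + o)*(-1 + o)*(-1 + o).
C) (o - 2)*(1 + o)*(-1 + o)*(-1 + o)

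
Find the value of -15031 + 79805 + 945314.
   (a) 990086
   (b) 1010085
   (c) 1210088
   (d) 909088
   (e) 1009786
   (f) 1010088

First: -15031 + 79805 = 64774
Then: 64774 + 945314 = 1010088
f) 1010088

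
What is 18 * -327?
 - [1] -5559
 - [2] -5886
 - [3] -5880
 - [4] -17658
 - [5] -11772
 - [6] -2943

18 * -327 = -5886
2) -5886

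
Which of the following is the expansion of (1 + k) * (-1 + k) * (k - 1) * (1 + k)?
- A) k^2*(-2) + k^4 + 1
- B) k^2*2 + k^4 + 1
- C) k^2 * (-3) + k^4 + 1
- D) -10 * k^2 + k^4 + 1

Expanding (1 + k) * (-1 + k) * (k - 1) * (1 + k):
= k^2*(-2) + k^4 + 1
A) k^2*(-2) + k^4 + 1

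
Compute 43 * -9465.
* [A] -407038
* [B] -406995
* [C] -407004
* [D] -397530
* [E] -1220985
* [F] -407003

43 * -9465 = -406995
B) -406995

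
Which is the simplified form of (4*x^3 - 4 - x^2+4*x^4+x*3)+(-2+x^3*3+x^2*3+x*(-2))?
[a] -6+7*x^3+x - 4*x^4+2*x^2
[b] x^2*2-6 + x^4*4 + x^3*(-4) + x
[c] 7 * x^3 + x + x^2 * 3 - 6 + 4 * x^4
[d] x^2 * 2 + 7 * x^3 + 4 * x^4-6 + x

Adding the polynomials and combining like terms:
(4*x^3 - 4 - x^2 + 4*x^4 + x*3) + (-2 + x^3*3 + x^2*3 + x*(-2))
= x^2 * 2 + 7 * x^3 + 4 * x^4-6 + x
d) x^2 * 2 + 7 * x^3 + 4 * x^4-6 + x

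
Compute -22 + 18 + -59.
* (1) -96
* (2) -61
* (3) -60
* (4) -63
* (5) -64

First: -22 + 18 = -4
Then: -4 + -59 = -63
4) -63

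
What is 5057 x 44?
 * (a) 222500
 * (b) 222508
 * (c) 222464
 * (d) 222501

5057 * 44 = 222508
b) 222508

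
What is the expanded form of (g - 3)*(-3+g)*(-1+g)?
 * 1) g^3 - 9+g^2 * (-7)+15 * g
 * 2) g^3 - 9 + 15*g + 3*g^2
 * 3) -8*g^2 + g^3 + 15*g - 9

Expanding (g - 3)*(-3+g)*(-1+g):
= g^3 - 9+g^2 * (-7)+15 * g
1) g^3 - 9+g^2 * (-7)+15 * g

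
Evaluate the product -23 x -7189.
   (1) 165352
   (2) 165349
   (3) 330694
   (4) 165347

-23 * -7189 = 165347
4) 165347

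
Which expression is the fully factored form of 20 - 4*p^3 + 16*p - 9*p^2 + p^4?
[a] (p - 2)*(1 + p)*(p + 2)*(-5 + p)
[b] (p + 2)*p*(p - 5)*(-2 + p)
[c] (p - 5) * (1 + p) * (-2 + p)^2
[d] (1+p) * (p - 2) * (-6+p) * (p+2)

We need to factor 20 - 4*p^3 + 16*p - 9*p^2 + p^4.
The factored form is (p - 2)*(1 + p)*(p + 2)*(-5 + p).
a) (p - 2)*(1 + p)*(p + 2)*(-5 + p)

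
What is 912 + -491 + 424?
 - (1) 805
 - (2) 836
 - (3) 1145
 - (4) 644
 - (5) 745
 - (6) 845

First: 912 + -491 = 421
Then: 421 + 424 = 845
6) 845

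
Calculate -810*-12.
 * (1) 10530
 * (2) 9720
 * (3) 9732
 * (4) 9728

-810 * -12 = 9720
2) 9720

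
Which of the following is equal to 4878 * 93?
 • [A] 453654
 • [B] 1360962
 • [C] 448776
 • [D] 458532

4878 * 93 = 453654
A) 453654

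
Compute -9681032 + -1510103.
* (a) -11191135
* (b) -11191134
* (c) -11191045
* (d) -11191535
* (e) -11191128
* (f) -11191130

-9681032 + -1510103 = -11191135
a) -11191135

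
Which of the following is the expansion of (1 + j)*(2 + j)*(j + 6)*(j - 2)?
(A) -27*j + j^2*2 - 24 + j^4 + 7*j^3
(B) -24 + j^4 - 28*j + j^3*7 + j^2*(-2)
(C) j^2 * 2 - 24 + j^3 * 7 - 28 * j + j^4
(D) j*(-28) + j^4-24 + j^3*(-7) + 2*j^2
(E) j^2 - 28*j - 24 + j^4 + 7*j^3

Expanding (1 + j)*(2 + j)*(j + 6)*(j - 2):
= j^2 * 2 - 24 + j^3 * 7 - 28 * j + j^4
C) j^2 * 2 - 24 + j^3 * 7 - 28 * j + j^4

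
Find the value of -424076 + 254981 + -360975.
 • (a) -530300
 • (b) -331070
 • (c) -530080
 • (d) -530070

First: -424076 + 254981 = -169095
Then: -169095 + -360975 = -530070
d) -530070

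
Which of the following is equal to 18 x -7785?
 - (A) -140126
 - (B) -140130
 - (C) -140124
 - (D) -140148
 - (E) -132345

18 * -7785 = -140130
B) -140130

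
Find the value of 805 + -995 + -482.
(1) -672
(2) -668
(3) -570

First: 805 + -995 = -190
Then: -190 + -482 = -672
1) -672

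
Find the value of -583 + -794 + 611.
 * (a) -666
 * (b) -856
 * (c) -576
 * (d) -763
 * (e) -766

First: -583 + -794 = -1377
Then: -1377 + 611 = -766
e) -766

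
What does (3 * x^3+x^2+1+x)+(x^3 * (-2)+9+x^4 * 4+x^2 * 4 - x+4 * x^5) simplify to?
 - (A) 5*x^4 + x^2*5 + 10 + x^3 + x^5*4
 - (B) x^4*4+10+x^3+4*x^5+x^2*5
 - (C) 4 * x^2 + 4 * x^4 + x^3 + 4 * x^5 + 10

Adding the polynomials and combining like terms:
(3*x^3 + x^2 + 1 + x) + (x^3*(-2) + 9 + x^4*4 + x^2*4 - x + 4*x^5)
= x^4*4+10+x^3+4*x^5+x^2*5
B) x^4*4+10+x^3+4*x^5+x^2*5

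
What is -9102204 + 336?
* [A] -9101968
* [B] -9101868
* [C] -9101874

-9102204 + 336 = -9101868
B) -9101868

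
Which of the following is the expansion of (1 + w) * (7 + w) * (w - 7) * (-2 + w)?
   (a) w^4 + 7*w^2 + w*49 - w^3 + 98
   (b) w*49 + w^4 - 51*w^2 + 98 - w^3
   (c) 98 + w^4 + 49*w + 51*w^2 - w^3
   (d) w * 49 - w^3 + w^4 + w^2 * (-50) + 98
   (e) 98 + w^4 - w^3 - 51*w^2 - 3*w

Expanding (1 + w) * (7 + w) * (w - 7) * (-2 + w):
= w*49 + w^4 - 51*w^2 + 98 - w^3
b) w*49 + w^4 - 51*w^2 + 98 - w^3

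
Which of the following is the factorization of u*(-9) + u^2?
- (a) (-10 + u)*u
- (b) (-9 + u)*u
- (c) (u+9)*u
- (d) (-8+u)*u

We need to factor u*(-9) + u^2.
The factored form is (-9 + u)*u.
b) (-9 + u)*u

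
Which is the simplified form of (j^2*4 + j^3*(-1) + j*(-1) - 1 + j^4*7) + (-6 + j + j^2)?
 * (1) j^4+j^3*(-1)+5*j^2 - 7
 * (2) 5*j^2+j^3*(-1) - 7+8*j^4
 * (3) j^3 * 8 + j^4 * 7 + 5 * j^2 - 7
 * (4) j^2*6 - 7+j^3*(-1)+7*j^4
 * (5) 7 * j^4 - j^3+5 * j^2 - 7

Adding the polynomials and combining like terms:
(j^2*4 + j^3*(-1) + j*(-1) - 1 + j^4*7) + (-6 + j + j^2)
= 7 * j^4 - j^3+5 * j^2 - 7
5) 7 * j^4 - j^3+5 * j^2 - 7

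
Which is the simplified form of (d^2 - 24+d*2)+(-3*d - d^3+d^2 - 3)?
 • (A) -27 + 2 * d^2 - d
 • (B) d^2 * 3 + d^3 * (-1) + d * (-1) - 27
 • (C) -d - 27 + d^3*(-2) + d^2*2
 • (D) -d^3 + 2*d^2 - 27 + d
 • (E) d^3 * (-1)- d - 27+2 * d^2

Adding the polynomials and combining like terms:
(d^2 - 24 + d*2) + (-3*d - d^3 + d^2 - 3)
= d^3 * (-1)- d - 27+2 * d^2
E) d^3 * (-1)- d - 27+2 * d^2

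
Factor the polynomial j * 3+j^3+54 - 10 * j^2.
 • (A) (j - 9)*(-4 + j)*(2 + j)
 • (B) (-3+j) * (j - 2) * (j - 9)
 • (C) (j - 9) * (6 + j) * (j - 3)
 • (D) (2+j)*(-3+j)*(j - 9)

We need to factor j * 3+j^3+54 - 10 * j^2.
The factored form is (2+j)*(-3+j)*(j - 9).
D) (2+j)*(-3+j)*(j - 9)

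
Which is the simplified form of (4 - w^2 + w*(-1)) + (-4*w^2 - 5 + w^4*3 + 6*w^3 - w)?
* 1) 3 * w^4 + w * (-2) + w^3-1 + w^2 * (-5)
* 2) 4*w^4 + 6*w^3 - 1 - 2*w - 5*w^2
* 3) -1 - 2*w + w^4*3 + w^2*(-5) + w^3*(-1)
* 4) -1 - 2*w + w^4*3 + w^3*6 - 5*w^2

Adding the polynomials and combining like terms:
(4 - w^2 + w*(-1)) + (-4*w^2 - 5 + w^4*3 + 6*w^3 - w)
= -1 - 2*w + w^4*3 + w^3*6 - 5*w^2
4) -1 - 2*w + w^4*3 + w^3*6 - 5*w^2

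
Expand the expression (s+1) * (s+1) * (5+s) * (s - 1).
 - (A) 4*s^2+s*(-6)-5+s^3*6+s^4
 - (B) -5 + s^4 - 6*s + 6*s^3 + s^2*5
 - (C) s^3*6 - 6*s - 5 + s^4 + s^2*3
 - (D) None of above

Expanding (s+1) * (s+1) * (5+s) * (s - 1):
= 4*s^2+s*(-6)-5+s^3*6+s^4
A) 4*s^2+s*(-6)-5+s^3*6+s^4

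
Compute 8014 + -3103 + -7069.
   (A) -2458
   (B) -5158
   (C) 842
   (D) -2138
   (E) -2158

First: 8014 + -3103 = 4911
Then: 4911 + -7069 = -2158
E) -2158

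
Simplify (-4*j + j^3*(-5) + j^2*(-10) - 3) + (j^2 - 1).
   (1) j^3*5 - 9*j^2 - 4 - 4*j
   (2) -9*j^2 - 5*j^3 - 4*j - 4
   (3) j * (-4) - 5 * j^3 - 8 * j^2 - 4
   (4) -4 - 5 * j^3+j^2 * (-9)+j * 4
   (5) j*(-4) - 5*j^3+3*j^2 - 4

Adding the polynomials and combining like terms:
(-4*j + j^3*(-5) + j^2*(-10) - 3) + (j^2 - 1)
= -9*j^2 - 5*j^3 - 4*j - 4
2) -9*j^2 - 5*j^3 - 4*j - 4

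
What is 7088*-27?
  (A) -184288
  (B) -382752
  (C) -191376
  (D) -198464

7088 * -27 = -191376
C) -191376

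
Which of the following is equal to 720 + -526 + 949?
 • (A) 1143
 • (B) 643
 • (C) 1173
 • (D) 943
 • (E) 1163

First: 720 + -526 = 194
Then: 194 + 949 = 1143
A) 1143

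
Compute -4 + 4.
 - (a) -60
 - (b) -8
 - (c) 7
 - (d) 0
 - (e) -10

-4 + 4 = 0
d) 0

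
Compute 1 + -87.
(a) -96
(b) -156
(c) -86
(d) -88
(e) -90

1 + -87 = -86
c) -86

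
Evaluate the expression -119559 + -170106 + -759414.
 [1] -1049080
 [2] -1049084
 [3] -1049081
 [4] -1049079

First: -119559 + -170106 = -289665
Then: -289665 + -759414 = -1049079
4) -1049079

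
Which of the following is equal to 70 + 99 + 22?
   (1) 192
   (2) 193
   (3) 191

First: 70 + 99 = 169
Then: 169 + 22 = 191
3) 191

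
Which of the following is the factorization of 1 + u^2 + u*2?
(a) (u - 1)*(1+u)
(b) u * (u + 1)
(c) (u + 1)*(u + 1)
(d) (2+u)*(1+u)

We need to factor 1 + u^2 + u*2.
The factored form is (u + 1)*(u + 1).
c) (u + 1)*(u + 1)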